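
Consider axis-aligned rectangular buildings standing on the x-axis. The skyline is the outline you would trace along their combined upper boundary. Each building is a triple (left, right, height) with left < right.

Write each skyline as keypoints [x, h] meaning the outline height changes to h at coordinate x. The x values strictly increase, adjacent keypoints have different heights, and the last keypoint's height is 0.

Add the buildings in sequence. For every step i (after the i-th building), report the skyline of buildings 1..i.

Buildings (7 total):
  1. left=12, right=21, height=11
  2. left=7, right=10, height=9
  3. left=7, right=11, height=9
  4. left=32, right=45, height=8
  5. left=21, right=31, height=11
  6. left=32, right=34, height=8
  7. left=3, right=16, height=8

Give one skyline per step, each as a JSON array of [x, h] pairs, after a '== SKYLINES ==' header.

== SKYLINES ==
[[12,11],[21,0]]
[[7,9],[10,0],[12,11],[21,0]]
[[7,9],[11,0],[12,11],[21,0]]
[[7,9],[11,0],[12,11],[21,0],[32,8],[45,0]]
[[7,9],[11,0],[12,11],[31,0],[32,8],[45,0]]
[[7,9],[11,0],[12,11],[31,0],[32,8],[45,0]]
[[3,8],[7,9],[11,8],[12,11],[31,0],[32,8],[45,0]]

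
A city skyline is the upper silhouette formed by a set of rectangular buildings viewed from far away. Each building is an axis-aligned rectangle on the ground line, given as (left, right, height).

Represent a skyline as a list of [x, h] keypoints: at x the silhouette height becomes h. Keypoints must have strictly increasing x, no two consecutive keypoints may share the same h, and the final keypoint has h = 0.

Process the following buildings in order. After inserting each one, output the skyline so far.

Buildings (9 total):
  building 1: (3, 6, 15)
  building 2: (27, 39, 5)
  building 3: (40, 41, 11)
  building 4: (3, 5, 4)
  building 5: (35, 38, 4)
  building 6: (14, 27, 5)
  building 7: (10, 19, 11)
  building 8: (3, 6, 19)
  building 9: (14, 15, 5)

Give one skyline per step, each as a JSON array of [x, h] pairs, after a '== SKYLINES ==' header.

== SKYLINES ==
[[3,15],[6,0]]
[[3,15],[6,0],[27,5],[39,0]]
[[3,15],[6,0],[27,5],[39,0],[40,11],[41,0]]
[[3,15],[6,0],[27,5],[39,0],[40,11],[41,0]]
[[3,15],[6,0],[27,5],[39,0],[40,11],[41,0]]
[[3,15],[6,0],[14,5],[39,0],[40,11],[41,0]]
[[3,15],[6,0],[10,11],[19,5],[39,0],[40,11],[41,0]]
[[3,19],[6,0],[10,11],[19,5],[39,0],[40,11],[41,0]]
[[3,19],[6,0],[10,11],[19,5],[39,0],[40,11],[41,0]]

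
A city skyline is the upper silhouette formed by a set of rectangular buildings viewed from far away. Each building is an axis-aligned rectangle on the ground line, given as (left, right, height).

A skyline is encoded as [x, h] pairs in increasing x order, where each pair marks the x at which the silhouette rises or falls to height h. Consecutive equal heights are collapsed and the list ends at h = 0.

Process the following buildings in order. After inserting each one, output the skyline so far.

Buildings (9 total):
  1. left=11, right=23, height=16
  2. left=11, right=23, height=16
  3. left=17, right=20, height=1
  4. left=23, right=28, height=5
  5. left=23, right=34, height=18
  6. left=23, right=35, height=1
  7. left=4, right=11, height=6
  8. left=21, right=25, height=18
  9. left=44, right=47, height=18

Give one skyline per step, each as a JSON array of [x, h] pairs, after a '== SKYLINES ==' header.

== SKYLINES ==
[[11,16],[23,0]]
[[11,16],[23,0]]
[[11,16],[23,0]]
[[11,16],[23,5],[28,0]]
[[11,16],[23,18],[34,0]]
[[11,16],[23,18],[34,1],[35,0]]
[[4,6],[11,16],[23,18],[34,1],[35,0]]
[[4,6],[11,16],[21,18],[34,1],[35,0]]
[[4,6],[11,16],[21,18],[34,1],[35,0],[44,18],[47,0]]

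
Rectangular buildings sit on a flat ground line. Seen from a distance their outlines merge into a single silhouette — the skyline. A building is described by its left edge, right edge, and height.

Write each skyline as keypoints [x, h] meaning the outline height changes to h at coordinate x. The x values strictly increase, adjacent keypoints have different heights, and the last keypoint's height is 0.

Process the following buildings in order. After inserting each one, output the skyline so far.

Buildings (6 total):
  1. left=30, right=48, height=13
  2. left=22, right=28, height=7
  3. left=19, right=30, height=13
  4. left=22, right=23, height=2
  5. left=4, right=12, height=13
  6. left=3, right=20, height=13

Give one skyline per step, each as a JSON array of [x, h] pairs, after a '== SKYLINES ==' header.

== SKYLINES ==
[[30,13],[48,0]]
[[22,7],[28,0],[30,13],[48,0]]
[[19,13],[48,0]]
[[19,13],[48,0]]
[[4,13],[12,0],[19,13],[48,0]]
[[3,13],[48,0]]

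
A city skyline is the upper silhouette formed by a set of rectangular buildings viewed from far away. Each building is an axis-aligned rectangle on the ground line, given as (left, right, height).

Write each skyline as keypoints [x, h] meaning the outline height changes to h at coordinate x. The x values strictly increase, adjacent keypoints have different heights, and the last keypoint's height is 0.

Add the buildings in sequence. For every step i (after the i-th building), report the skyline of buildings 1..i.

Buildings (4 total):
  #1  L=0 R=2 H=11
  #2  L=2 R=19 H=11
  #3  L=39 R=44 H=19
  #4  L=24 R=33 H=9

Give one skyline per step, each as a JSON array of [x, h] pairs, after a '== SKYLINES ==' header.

== SKYLINES ==
[[0,11],[2,0]]
[[0,11],[19,0]]
[[0,11],[19,0],[39,19],[44,0]]
[[0,11],[19,0],[24,9],[33,0],[39,19],[44,0]]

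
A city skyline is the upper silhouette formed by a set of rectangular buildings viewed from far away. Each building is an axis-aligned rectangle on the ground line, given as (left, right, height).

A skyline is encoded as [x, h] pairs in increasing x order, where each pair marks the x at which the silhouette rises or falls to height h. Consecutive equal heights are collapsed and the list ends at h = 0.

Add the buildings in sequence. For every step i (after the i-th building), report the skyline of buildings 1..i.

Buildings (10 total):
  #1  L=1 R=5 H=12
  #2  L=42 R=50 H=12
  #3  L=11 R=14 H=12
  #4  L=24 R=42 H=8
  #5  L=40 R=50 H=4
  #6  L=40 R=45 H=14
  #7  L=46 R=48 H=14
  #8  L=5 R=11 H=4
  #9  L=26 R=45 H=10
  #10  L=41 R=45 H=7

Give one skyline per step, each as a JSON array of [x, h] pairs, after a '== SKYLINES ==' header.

== SKYLINES ==
[[1,12],[5,0]]
[[1,12],[5,0],[42,12],[50,0]]
[[1,12],[5,0],[11,12],[14,0],[42,12],[50,0]]
[[1,12],[5,0],[11,12],[14,0],[24,8],[42,12],[50,0]]
[[1,12],[5,0],[11,12],[14,0],[24,8],[42,12],[50,0]]
[[1,12],[5,0],[11,12],[14,0],[24,8],[40,14],[45,12],[50,0]]
[[1,12],[5,0],[11,12],[14,0],[24,8],[40,14],[45,12],[46,14],[48,12],[50,0]]
[[1,12],[5,4],[11,12],[14,0],[24,8],[40,14],[45,12],[46,14],[48,12],[50,0]]
[[1,12],[5,4],[11,12],[14,0],[24,8],[26,10],[40,14],[45,12],[46,14],[48,12],[50,0]]
[[1,12],[5,4],[11,12],[14,0],[24,8],[26,10],[40,14],[45,12],[46,14],[48,12],[50,0]]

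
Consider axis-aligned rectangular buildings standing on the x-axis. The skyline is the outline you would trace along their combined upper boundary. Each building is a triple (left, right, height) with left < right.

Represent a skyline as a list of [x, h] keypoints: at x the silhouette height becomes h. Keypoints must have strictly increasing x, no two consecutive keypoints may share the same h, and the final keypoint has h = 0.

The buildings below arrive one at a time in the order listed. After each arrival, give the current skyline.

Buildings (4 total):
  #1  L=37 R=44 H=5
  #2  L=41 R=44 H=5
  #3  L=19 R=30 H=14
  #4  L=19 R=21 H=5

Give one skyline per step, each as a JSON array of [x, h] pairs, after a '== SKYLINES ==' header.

== SKYLINES ==
[[37,5],[44,0]]
[[37,5],[44,0]]
[[19,14],[30,0],[37,5],[44,0]]
[[19,14],[30,0],[37,5],[44,0]]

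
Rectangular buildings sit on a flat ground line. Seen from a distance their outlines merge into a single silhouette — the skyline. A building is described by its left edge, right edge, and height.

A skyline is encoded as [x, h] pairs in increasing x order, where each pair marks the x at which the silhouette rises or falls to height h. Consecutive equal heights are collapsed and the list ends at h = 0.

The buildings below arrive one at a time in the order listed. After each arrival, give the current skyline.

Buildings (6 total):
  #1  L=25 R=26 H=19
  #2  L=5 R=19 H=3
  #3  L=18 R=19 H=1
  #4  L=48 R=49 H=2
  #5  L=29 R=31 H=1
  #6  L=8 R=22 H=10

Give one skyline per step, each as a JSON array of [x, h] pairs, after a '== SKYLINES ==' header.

== SKYLINES ==
[[25,19],[26,0]]
[[5,3],[19,0],[25,19],[26,0]]
[[5,3],[19,0],[25,19],[26,0]]
[[5,3],[19,0],[25,19],[26,0],[48,2],[49,0]]
[[5,3],[19,0],[25,19],[26,0],[29,1],[31,0],[48,2],[49,0]]
[[5,3],[8,10],[22,0],[25,19],[26,0],[29,1],[31,0],[48,2],[49,0]]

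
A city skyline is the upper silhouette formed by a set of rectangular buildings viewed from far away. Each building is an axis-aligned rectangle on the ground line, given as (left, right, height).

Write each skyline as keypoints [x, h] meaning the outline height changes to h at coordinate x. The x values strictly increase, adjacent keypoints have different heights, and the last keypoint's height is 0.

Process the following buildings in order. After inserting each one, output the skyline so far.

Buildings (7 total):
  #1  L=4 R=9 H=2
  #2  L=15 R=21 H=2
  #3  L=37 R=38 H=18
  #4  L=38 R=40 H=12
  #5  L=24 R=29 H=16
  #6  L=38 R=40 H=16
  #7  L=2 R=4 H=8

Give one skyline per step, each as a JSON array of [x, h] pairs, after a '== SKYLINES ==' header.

== SKYLINES ==
[[4,2],[9,0]]
[[4,2],[9,0],[15,2],[21,0]]
[[4,2],[9,0],[15,2],[21,0],[37,18],[38,0]]
[[4,2],[9,0],[15,2],[21,0],[37,18],[38,12],[40,0]]
[[4,2],[9,0],[15,2],[21,0],[24,16],[29,0],[37,18],[38,12],[40,0]]
[[4,2],[9,0],[15,2],[21,0],[24,16],[29,0],[37,18],[38,16],[40,0]]
[[2,8],[4,2],[9,0],[15,2],[21,0],[24,16],[29,0],[37,18],[38,16],[40,0]]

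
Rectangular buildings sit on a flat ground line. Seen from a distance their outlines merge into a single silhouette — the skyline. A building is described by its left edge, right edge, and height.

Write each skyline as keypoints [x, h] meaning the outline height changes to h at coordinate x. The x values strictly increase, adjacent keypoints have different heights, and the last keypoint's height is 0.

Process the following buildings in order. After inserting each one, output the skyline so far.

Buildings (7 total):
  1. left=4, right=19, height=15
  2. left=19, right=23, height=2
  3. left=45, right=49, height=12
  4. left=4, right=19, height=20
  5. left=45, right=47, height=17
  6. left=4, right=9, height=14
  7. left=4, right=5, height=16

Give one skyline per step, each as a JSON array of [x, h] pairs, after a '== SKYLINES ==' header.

== SKYLINES ==
[[4,15],[19,0]]
[[4,15],[19,2],[23,0]]
[[4,15],[19,2],[23,0],[45,12],[49,0]]
[[4,20],[19,2],[23,0],[45,12],[49,0]]
[[4,20],[19,2],[23,0],[45,17],[47,12],[49,0]]
[[4,20],[19,2],[23,0],[45,17],[47,12],[49,0]]
[[4,20],[19,2],[23,0],[45,17],[47,12],[49,0]]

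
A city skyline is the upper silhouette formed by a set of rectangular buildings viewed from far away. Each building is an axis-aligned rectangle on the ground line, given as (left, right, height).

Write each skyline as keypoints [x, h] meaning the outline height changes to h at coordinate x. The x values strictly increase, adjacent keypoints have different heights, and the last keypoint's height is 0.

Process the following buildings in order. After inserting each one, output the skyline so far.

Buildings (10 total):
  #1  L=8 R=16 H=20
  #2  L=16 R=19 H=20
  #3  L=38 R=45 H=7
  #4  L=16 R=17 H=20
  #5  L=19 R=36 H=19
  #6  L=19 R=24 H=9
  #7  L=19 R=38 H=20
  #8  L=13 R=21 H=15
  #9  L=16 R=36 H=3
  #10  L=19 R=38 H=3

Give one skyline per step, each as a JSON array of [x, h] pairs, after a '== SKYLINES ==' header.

== SKYLINES ==
[[8,20],[16,0]]
[[8,20],[19,0]]
[[8,20],[19,0],[38,7],[45,0]]
[[8,20],[19,0],[38,7],[45,0]]
[[8,20],[19,19],[36,0],[38,7],[45,0]]
[[8,20],[19,19],[36,0],[38,7],[45,0]]
[[8,20],[38,7],[45,0]]
[[8,20],[38,7],[45,0]]
[[8,20],[38,7],[45,0]]
[[8,20],[38,7],[45,0]]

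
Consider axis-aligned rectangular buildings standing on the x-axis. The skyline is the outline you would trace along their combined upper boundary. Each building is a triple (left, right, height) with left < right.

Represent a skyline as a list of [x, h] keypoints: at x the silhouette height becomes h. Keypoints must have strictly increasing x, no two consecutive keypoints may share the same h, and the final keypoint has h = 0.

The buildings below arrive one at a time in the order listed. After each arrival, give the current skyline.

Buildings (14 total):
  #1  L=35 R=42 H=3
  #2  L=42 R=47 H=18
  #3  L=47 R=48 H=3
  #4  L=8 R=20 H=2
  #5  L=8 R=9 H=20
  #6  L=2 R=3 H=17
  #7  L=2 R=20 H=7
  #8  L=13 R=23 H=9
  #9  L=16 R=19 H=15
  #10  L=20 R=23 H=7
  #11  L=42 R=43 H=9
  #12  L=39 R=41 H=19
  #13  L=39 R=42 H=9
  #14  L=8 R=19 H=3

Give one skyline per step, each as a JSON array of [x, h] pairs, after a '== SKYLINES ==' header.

== SKYLINES ==
[[35,3],[42,0]]
[[35,3],[42,18],[47,0]]
[[35,3],[42,18],[47,3],[48,0]]
[[8,2],[20,0],[35,3],[42,18],[47,3],[48,0]]
[[8,20],[9,2],[20,0],[35,3],[42,18],[47,3],[48,0]]
[[2,17],[3,0],[8,20],[9,2],[20,0],[35,3],[42,18],[47,3],[48,0]]
[[2,17],[3,7],[8,20],[9,7],[20,0],[35,3],[42,18],[47,3],[48,0]]
[[2,17],[3,7],[8,20],[9,7],[13,9],[23,0],[35,3],[42,18],[47,3],[48,0]]
[[2,17],[3,7],[8,20],[9,7],[13,9],[16,15],[19,9],[23,0],[35,3],[42,18],[47,3],[48,0]]
[[2,17],[3,7],[8,20],[9,7],[13,9],[16,15],[19,9],[23,0],[35,3],[42,18],[47,3],[48,0]]
[[2,17],[3,7],[8,20],[9,7],[13,9],[16,15],[19,9],[23,0],[35,3],[42,18],[47,3],[48,0]]
[[2,17],[3,7],[8,20],[9,7],[13,9],[16,15],[19,9],[23,0],[35,3],[39,19],[41,3],[42,18],[47,3],[48,0]]
[[2,17],[3,7],[8,20],[9,7],[13,9],[16,15],[19,9],[23,0],[35,3],[39,19],[41,9],[42,18],[47,3],[48,0]]
[[2,17],[3,7],[8,20],[9,7],[13,9],[16,15],[19,9],[23,0],[35,3],[39,19],[41,9],[42,18],[47,3],[48,0]]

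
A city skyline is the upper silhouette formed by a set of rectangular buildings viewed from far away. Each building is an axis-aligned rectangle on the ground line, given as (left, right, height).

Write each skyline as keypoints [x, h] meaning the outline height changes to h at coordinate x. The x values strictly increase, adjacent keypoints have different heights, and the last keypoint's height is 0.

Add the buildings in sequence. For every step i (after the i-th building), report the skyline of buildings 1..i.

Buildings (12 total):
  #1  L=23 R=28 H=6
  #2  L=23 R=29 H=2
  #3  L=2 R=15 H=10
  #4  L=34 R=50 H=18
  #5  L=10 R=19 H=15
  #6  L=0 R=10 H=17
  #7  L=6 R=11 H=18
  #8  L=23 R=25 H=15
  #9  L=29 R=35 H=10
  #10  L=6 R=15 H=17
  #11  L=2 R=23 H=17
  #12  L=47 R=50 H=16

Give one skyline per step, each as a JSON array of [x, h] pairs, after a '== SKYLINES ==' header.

== SKYLINES ==
[[23,6],[28,0]]
[[23,6],[28,2],[29,0]]
[[2,10],[15,0],[23,6],[28,2],[29,0]]
[[2,10],[15,0],[23,6],[28,2],[29,0],[34,18],[50,0]]
[[2,10],[10,15],[19,0],[23,6],[28,2],[29,0],[34,18],[50,0]]
[[0,17],[10,15],[19,0],[23,6],[28,2],[29,0],[34,18],[50,0]]
[[0,17],[6,18],[11,15],[19,0],[23,6],[28,2],[29,0],[34,18],[50,0]]
[[0,17],[6,18],[11,15],[19,0],[23,15],[25,6],[28,2],[29,0],[34,18],[50,0]]
[[0,17],[6,18],[11,15],[19,0],[23,15],[25,6],[28,2],[29,10],[34,18],[50,0]]
[[0,17],[6,18],[11,17],[15,15],[19,0],[23,15],[25,6],[28,2],[29,10],[34,18],[50,0]]
[[0,17],[6,18],[11,17],[23,15],[25,6],[28,2],[29,10],[34,18],[50,0]]
[[0,17],[6,18],[11,17],[23,15],[25,6],[28,2],[29,10],[34,18],[50,0]]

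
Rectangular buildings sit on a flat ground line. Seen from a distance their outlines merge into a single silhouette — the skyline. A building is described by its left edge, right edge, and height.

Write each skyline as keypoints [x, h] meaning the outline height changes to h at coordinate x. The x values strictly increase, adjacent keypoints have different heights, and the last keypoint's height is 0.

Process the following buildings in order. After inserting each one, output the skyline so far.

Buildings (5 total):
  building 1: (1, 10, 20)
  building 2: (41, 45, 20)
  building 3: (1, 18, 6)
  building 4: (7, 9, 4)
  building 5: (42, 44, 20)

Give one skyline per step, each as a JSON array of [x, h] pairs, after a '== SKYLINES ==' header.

== SKYLINES ==
[[1,20],[10,0]]
[[1,20],[10,0],[41,20],[45,0]]
[[1,20],[10,6],[18,0],[41,20],[45,0]]
[[1,20],[10,6],[18,0],[41,20],[45,0]]
[[1,20],[10,6],[18,0],[41,20],[45,0]]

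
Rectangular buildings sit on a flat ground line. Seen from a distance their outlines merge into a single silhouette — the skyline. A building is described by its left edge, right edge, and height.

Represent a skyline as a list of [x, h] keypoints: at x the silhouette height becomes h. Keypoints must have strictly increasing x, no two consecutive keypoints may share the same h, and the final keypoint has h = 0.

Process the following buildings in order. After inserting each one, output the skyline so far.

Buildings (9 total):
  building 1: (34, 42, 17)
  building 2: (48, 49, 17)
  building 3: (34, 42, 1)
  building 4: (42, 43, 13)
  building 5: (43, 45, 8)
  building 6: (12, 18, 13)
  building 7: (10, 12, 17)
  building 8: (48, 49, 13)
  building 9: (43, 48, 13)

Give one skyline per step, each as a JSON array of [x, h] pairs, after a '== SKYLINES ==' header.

== SKYLINES ==
[[34,17],[42,0]]
[[34,17],[42,0],[48,17],[49,0]]
[[34,17],[42,0],[48,17],[49,0]]
[[34,17],[42,13],[43,0],[48,17],[49,0]]
[[34,17],[42,13],[43,8],[45,0],[48,17],[49,0]]
[[12,13],[18,0],[34,17],[42,13],[43,8],[45,0],[48,17],[49,0]]
[[10,17],[12,13],[18,0],[34,17],[42,13],[43,8],[45,0],[48,17],[49,0]]
[[10,17],[12,13],[18,0],[34,17],[42,13],[43,8],[45,0],[48,17],[49,0]]
[[10,17],[12,13],[18,0],[34,17],[42,13],[48,17],[49,0]]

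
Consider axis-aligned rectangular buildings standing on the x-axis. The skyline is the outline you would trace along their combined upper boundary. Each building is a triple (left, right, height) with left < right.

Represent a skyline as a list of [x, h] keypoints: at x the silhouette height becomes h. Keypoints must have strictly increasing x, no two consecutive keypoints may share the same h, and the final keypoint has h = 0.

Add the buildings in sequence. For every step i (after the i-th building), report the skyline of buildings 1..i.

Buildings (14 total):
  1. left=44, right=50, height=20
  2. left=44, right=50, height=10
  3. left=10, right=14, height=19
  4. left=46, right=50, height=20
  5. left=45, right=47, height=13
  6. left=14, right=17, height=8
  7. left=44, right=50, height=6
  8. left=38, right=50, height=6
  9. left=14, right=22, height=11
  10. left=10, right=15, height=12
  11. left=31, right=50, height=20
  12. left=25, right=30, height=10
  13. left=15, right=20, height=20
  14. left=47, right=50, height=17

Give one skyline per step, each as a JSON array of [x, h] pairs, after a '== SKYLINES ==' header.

== SKYLINES ==
[[44,20],[50,0]]
[[44,20],[50,0]]
[[10,19],[14,0],[44,20],[50,0]]
[[10,19],[14,0],[44,20],[50,0]]
[[10,19],[14,0],[44,20],[50,0]]
[[10,19],[14,8],[17,0],[44,20],[50,0]]
[[10,19],[14,8],[17,0],[44,20],[50,0]]
[[10,19],[14,8],[17,0],[38,6],[44,20],[50,0]]
[[10,19],[14,11],[22,0],[38,6],[44,20],[50,0]]
[[10,19],[14,12],[15,11],[22,0],[38,6],[44,20],[50,0]]
[[10,19],[14,12],[15,11],[22,0],[31,20],[50,0]]
[[10,19],[14,12],[15,11],[22,0],[25,10],[30,0],[31,20],[50,0]]
[[10,19],[14,12],[15,20],[20,11],[22,0],[25,10],[30,0],[31,20],[50,0]]
[[10,19],[14,12],[15,20],[20,11],[22,0],[25,10],[30,0],[31,20],[50,0]]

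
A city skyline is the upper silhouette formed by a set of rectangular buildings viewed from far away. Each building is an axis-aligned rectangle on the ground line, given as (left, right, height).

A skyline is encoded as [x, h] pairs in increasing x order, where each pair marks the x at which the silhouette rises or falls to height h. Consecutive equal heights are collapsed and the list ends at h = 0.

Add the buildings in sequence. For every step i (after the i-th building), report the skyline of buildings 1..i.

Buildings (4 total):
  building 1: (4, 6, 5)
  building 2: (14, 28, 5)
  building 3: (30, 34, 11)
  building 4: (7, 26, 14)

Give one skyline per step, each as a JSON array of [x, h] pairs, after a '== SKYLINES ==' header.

== SKYLINES ==
[[4,5],[6,0]]
[[4,5],[6,0],[14,5],[28,0]]
[[4,5],[6,0],[14,5],[28,0],[30,11],[34,0]]
[[4,5],[6,0],[7,14],[26,5],[28,0],[30,11],[34,0]]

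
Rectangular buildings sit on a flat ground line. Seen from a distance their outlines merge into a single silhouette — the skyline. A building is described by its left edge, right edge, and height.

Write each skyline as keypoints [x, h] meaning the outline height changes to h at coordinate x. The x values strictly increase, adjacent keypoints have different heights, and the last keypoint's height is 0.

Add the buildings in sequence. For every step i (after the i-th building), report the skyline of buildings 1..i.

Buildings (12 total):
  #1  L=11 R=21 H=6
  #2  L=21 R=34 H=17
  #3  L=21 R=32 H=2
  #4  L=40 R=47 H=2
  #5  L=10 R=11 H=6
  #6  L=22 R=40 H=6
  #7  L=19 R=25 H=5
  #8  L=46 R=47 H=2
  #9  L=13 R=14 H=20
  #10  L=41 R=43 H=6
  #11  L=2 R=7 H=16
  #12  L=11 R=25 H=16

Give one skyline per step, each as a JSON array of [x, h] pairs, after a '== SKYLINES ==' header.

== SKYLINES ==
[[11,6],[21,0]]
[[11,6],[21,17],[34,0]]
[[11,6],[21,17],[34,0]]
[[11,6],[21,17],[34,0],[40,2],[47,0]]
[[10,6],[21,17],[34,0],[40,2],[47,0]]
[[10,6],[21,17],[34,6],[40,2],[47,0]]
[[10,6],[21,17],[34,6],[40,2],[47,0]]
[[10,6],[21,17],[34,6],[40,2],[47,0]]
[[10,6],[13,20],[14,6],[21,17],[34,6],[40,2],[47,0]]
[[10,6],[13,20],[14,6],[21,17],[34,6],[40,2],[41,6],[43,2],[47,0]]
[[2,16],[7,0],[10,6],[13,20],[14,6],[21,17],[34,6],[40,2],[41,6],[43,2],[47,0]]
[[2,16],[7,0],[10,6],[11,16],[13,20],[14,16],[21,17],[34,6],[40,2],[41,6],[43,2],[47,0]]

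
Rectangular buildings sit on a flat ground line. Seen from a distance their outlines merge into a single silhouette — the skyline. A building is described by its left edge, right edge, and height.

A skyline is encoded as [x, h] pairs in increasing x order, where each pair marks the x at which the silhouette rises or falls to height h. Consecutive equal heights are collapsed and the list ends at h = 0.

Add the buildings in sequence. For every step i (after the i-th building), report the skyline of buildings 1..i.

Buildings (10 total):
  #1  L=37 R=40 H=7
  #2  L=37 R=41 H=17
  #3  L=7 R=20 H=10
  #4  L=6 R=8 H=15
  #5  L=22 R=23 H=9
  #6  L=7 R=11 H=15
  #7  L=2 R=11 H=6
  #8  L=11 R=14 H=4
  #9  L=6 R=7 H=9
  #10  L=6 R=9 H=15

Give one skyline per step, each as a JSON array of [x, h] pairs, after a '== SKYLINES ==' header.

== SKYLINES ==
[[37,7],[40,0]]
[[37,17],[41,0]]
[[7,10],[20,0],[37,17],[41,0]]
[[6,15],[8,10],[20,0],[37,17],[41,0]]
[[6,15],[8,10],[20,0],[22,9],[23,0],[37,17],[41,0]]
[[6,15],[11,10],[20,0],[22,9],[23,0],[37,17],[41,0]]
[[2,6],[6,15],[11,10],[20,0],[22,9],[23,0],[37,17],[41,0]]
[[2,6],[6,15],[11,10],[20,0],[22,9],[23,0],[37,17],[41,0]]
[[2,6],[6,15],[11,10],[20,0],[22,9],[23,0],[37,17],[41,0]]
[[2,6],[6,15],[11,10],[20,0],[22,9],[23,0],[37,17],[41,0]]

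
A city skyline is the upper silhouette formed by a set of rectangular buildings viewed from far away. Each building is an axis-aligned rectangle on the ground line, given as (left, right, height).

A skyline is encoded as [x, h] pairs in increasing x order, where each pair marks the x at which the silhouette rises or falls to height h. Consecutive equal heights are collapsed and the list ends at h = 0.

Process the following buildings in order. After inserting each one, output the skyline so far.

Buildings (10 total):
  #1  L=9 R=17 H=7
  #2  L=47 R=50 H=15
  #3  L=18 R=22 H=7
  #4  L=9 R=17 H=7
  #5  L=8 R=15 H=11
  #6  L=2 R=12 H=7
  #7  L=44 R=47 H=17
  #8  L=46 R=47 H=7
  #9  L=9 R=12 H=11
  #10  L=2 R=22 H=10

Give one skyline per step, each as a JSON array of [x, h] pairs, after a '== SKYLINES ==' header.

== SKYLINES ==
[[9,7],[17,0]]
[[9,7],[17,0],[47,15],[50,0]]
[[9,7],[17,0],[18,7],[22,0],[47,15],[50,0]]
[[9,7],[17,0],[18,7],[22,0],[47,15],[50,0]]
[[8,11],[15,7],[17,0],[18,7],[22,0],[47,15],[50,0]]
[[2,7],[8,11],[15,7],[17,0],[18,7],[22,0],[47,15],[50,0]]
[[2,7],[8,11],[15,7],[17,0],[18,7],[22,0],[44,17],[47,15],[50,0]]
[[2,7],[8,11],[15,7],[17,0],[18,7],[22,0],[44,17],[47,15],[50,0]]
[[2,7],[8,11],[15,7],[17,0],[18,7],[22,0],[44,17],[47,15],[50,0]]
[[2,10],[8,11],[15,10],[22,0],[44,17],[47,15],[50,0]]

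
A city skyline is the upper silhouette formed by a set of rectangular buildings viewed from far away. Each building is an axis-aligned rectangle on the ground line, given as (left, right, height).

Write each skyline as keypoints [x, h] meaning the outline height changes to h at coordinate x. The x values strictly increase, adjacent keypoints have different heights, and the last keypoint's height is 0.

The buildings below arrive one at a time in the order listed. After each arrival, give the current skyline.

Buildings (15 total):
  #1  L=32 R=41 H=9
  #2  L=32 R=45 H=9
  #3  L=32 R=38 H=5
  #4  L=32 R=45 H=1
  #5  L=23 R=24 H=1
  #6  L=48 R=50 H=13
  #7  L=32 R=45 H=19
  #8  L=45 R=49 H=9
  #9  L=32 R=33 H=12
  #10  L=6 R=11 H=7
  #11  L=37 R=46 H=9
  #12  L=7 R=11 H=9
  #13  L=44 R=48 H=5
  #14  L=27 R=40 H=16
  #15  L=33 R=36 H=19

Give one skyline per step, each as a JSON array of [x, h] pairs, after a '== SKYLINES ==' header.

== SKYLINES ==
[[32,9],[41,0]]
[[32,9],[45,0]]
[[32,9],[45,0]]
[[32,9],[45,0]]
[[23,1],[24,0],[32,9],[45,0]]
[[23,1],[24,0],[32,9],[45,0],[48,13],[50,0]]
[[23,1],[24,0],[32,19],[45,0],[48,13],[50,0]]
[[23,1],[24,0],[32,19],[45,9],[48,13],[50,0]]
[[23,1],[24,0],[32,19],[45,9],[48,13],[50,0]]
[[6,7],[11,0],[23,1],[24,0],[32,19],[45,9],[48,13],[50,0]]
[[6,7],[11,0],[23,1],[24,0],[32,19],[45,9],[48,13],[50,0]]
[[6,7],[7,9],[11,0],[23,1],[24,0],[32,19],[45,9],[48,13],[50,0]]
[[6,7],[7,9],[11,0],[23,1],[24,0],[32,19],[45,9],[48,13],[50,0]]
[[6,7],[7,9],[11,0],[23,1],[24,0],[27,16],[32,19],[45,9],[48,13],[50,0]]
[[6,7],[7,9],[11,0],[23,1],[24,0],[27,16],[32,19],[45,9],[48,13],[50,0]]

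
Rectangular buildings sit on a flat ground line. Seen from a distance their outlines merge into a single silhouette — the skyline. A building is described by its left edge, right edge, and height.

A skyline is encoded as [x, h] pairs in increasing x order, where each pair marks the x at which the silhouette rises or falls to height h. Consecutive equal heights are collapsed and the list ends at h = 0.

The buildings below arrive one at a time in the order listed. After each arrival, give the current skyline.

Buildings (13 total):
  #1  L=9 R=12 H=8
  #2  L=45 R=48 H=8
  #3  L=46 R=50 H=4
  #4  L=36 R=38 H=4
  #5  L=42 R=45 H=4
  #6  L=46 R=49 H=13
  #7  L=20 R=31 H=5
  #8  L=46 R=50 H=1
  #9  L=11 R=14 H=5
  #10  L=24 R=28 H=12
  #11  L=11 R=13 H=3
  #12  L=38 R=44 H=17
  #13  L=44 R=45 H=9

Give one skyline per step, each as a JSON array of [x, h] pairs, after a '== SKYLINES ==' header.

== SKYLINES ==
[[9,8],[12,0]]
[[9,8],[12,0],[45,8],[48,0]]
[[9,8],[12,0],[45,8],[48,4],[50,0]]
[[9,8],[12,0],[36,4],[38,0],[45,8],[48,4],[50,0]]
[[9,8],[12,0],[36,4],[38,0],[42,4],[45,8],[48,4],[50,0]]
[[9,8],[12,0],[36,4],[38,0],[42,4],[45,8],[46,13],[49,4],[50,0]]
[[9,8],[12,0],[20,5],[31,0],[36,4],[38,0],[42,4],[45,8],[46,13],[49,4],[50,0]]
[[9,8],[12,0],[20,5],[31,0],[36,4],[38,0],[42,4],[45,8],[46,13],[49,4],[50,0]]
[[9,8],[12,5],[14,0],[20,5],[31,0],[36,4],[38,0],[42,4],[45,8],[46,13],[49,4],[50,0]]
[[9,8],[12,5],[14,0],[20,5],[24,12],[28,5],[31,0],[36,4],[38,0],[42,4],[45,8],[46,13],[49,4],[50,0]]
[[9,8],[12,5],[14,0],[20,5],[24,12],[28,5],[31,0],[36,4],[38,0],[42,4],[45,8],[46,13],[49,4],[50,0]]
[[9,8],[12,5],[14,0],[20,5],[24,12],[28,5],[31,0],[36,4],[38,17],[44,4],[45,8],[46,13],[49,4],[50,0]]
[[9,8],[12,5],[14,0],[20,5],[24,12],[28,5],[31,0],[36,4],[38,17],[44,9],[45,8],[46,13],[49,4],[50,0]]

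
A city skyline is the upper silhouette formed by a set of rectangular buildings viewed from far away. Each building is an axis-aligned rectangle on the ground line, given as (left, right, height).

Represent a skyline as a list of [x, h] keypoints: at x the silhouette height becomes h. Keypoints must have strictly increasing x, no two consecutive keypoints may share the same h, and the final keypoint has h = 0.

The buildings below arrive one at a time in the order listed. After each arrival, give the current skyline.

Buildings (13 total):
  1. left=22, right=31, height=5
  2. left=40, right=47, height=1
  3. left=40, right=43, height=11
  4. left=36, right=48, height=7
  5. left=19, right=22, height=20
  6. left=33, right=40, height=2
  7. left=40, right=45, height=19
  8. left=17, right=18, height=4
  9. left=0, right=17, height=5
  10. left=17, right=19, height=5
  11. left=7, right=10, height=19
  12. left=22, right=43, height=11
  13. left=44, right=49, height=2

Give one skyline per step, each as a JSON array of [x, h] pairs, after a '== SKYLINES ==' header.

== SKYLINES ==
[[22,5],[31,0]]
[[22,5],[31,0],[40,1],[47,0]]
[[22,5],[31,0],[40,11],[43,1],[47,0]]
[[22,5],[31,0],[36,7],[40,11],[43,7],[48,0]]
[[19,20],[22,5],[31,0],[36,7],[40,11],[43,7],[48,0]]
[[19,20],[22,5],[31,0],[33,2],[36,7],[40,11],[43,7],[48,0]]
[[19,20],[22,5],[31,0],[33,2],[36,7],[40,19],[45,7],[48,0]]
[[17,4],[18,0],[19,20],[22,5],[31,0],[33,2],[36,7],[40,19],[45,7],[48,0]]
[[0,5],[17,4],[18,0],[19,20],[22,5],[31,0],[33,2],[36,7],[40,19],[45,7],[48,0]]
[[0,5],[19,20],[22,5],[31,0],[33,2],[36,7],[40,19],[45,7],[48,0]]
[[0,5],[7,19],[10,5],[19,20],[22,5],[31,0],[33,2],[36,7],[40,19],[45,7],[48,0]]
[[0,5],[7,19],[10,5],[19,20],[22,11],[40,19],[45,7],[48,0]]
[[0,5],[7,19],[10,5],[19,20],[22,11],[40,19],[45,7],[48,2],[49,0]]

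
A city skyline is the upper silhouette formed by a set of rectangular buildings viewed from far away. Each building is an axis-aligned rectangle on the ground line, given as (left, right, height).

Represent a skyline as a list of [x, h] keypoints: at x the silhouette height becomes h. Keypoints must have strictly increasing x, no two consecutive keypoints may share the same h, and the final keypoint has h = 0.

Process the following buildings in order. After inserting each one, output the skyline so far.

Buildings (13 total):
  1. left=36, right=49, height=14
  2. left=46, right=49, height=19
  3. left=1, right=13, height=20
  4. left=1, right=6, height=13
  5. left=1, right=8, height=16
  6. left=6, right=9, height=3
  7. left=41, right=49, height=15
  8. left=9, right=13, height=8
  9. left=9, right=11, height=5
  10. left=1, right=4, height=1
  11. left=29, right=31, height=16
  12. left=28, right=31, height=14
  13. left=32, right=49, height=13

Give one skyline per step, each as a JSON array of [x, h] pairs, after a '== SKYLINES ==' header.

== SKYLINES ==
[[36,14],[49,0]]
[[36,14],[46,19],[49,0]]
[[1,20],[13,0],[36,14],[46,19],[49,0]]
[[1,20],[13,0],[36,14],[46,19],[49,0]]
[[1,20],[13,0],[36,14],[46,19],[49,0]]
[[1,20],[13,0],[36,14],[46,19],[49,0]]
[[1,20],[13,0],[36,14],[41,15],[46,19],[49,0]]
[[1,20],[13,0],[36,14],[41,15],[46,19],[49,0]]
[[1,20],[13,0],[36,14],[41,15],[46,19],[49,0]]
[[1,20],[13,0],[36,14],[41,15],[46,19],[49,0]]
[[1,20],[13,0],[29,16],[31,0],[36,14],[41,15],[46,19],[49,0]]
[[1,20],[13,0],[28,14],[29,16],[31,0],[36,14],[41,15],[46,19],[49,0]]
[[1,20],[13,0],[28,14],[29,16],[31,0],[32,13],[36,14],[41,15],[46,19],[49,0]]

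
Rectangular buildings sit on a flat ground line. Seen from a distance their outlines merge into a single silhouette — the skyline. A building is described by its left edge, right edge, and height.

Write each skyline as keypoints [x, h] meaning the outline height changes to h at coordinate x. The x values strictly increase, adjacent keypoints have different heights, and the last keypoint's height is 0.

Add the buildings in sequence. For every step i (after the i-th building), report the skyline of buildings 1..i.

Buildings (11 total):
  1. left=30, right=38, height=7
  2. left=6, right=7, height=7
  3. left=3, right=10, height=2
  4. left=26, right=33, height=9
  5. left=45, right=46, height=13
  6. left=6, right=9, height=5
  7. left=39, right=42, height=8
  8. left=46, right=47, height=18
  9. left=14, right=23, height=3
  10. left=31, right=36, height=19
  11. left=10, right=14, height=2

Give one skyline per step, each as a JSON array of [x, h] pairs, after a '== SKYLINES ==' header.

== SKYLINES ==
[[30,7],[38,0]]
[[6,7],[7,0],[30,7],[38,0]]
[[3,2],[6,7],[7,2],[10,0],[30,7],[38,0]]
[[3,2],[6,7],[7,2],[10,0],[26,9],[33,7],[38,0]]
[[3,2],[6,7],[7,2],[10,0],[26,9],[33,7],[38,0],[45,13],[46,0]]
[[3,2],[6,7],[7,5],[9,2],[10,0],[26,9],[33,7],[38,0],[45,13],[46,0]]
[[3,2],[6,7],[7,5],[9,2],[10,0],[26,9],[33,7],[38,0],[39,8],[42,0],[45,13],[46,0]]
[[3,2],[6,7],[7,5],[9,2],[10,0],[26,9],[33,7],[38,0],[39,8],[42,0],[45,13],[46,18],[47,0]]
[[3,2],[6,7],[7,5],[9,2],[10,0],[14,3],[23,0],[26,9],[33,7],[38,0],[39,8],[42,0],[45,13],[46,18],[47,0]]
[[3,2],[6,7],[7,5],[9,2],[10,0],[14,3],[23,0],[26,9],[31,19],[36,7],[38,0],[39,8],[42,0],[45,13],[46,18],[47,0]]
[[3,2],[6,7],[7,5],[9,2],[14,3],[23,0],[26,9],[31,19],[36,7],[38,0],[39,8],[42,0],[45,13],[46,18],[47,0]]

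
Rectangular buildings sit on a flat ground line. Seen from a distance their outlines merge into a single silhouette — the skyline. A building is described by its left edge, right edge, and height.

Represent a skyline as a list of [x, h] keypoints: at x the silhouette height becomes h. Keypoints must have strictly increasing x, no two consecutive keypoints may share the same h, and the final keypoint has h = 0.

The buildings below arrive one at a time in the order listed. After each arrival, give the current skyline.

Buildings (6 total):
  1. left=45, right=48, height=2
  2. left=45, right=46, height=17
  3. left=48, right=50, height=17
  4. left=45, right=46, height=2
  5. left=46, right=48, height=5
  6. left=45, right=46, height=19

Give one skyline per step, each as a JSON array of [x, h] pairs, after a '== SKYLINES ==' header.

== SKYLINES ==
[[45,2],[48,0]]
[[45,17],[46,2],[48,0]]
[[45,17],[46,2],[48,17],[50,0]]
[[45,17],[46,2],[48,17],[50,0]]
[[45,17],[46,5],[48,17],[50,0]]
[[45,19],[46,5],[48,17],[50,0]]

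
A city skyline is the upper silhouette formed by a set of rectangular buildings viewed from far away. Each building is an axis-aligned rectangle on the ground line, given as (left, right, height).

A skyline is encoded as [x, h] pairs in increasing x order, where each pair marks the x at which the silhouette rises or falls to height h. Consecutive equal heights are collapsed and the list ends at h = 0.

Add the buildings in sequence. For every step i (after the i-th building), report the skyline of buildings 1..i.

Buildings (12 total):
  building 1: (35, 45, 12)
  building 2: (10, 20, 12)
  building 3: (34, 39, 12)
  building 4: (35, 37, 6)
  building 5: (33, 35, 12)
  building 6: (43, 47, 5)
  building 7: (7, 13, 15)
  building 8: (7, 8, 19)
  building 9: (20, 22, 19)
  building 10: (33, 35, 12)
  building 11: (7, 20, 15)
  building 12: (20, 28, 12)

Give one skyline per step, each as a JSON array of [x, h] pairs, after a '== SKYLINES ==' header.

== SKYLINES ==
[[35,12],[45,0]]
[[10,12],[20,0],[35,12],[45,0]]
[[10,12],[20,0],[34,12],[45,0]]
[[10,12],[20,0],[34,12],[45,0]]
[[10,12],[20,0],[33,12],[45,0]]
[[10,12],[20,0],[33,12],[45,5],[47,0]]
[[7,15],[13,12],[20,0],[33,12],[45,5],[47,0]]
[[7,19],[8,15],[13,12],[20,0],[33,12],[45,5],[47,0]]
[[7,19],[8,15],[13,12],[20,19],[22,0],[33,12],[45,5],[47,0]]
[[7,19],[8,15],[13,12],[20,19],[22,0],[33,12],[45,5],[47,0]]
[[7,19],[8,15],[20,19],[22,0],[33,12],[45,5],[47,0]]
[[7,19],[8,15],[20,19],[22,12],[28,0],[33,12],[45,5],[47,0]]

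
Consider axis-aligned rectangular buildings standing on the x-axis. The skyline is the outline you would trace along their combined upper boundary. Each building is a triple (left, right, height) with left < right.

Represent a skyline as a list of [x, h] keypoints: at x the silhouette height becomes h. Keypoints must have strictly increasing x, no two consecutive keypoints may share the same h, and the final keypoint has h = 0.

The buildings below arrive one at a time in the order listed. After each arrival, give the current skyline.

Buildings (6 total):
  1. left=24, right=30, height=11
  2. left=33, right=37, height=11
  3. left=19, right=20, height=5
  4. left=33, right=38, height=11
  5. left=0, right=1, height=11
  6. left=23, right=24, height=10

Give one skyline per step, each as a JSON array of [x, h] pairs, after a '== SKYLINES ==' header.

== SKYLINES ==
[[24,11],[30,0]]
[[24,11],[30,0],[33,11],[37,0]]
[[19,5],[20,0],[24,11],[30,0],[33,11],[37,0]]
[[19,5],[20,0],[24,11],[30,0],[33,11],[38,0]]
[[0,11],[1,0],[19,5],[20,0],[24,11],[30,0],[33,11],[38,0]]
[[0,11],[1,0],[19,5],[20,0],[23,10],[24,11],[30,0],[33,11],[38,0]]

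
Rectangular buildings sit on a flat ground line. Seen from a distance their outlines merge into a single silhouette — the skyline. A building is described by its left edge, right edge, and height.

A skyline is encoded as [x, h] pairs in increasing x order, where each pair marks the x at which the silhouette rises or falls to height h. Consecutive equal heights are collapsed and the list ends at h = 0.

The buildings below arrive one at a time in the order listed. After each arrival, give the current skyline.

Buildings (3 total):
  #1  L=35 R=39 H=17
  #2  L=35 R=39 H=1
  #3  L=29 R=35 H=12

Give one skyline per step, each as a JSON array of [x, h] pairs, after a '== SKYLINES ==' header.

== SKYLINES ==
[[35,17],[39,0]]
[[35,17],[39,0]]
[[29,12],[35,17],[39,0]]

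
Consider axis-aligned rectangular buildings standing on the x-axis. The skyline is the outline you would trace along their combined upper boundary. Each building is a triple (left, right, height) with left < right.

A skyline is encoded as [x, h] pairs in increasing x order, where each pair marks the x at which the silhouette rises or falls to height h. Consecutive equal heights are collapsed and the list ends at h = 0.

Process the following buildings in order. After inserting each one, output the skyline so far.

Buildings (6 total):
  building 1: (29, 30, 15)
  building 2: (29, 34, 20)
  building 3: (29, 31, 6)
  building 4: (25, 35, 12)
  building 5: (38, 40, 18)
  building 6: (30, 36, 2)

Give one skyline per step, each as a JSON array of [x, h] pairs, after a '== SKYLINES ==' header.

== SKYLINES ==
[[29,15],[30,0]]
[[29,20],[34,0]]
[[29,20],[34,0]]
[[25,12],[29,20],[34,12],[35,0]]
[[25,12],[29,20],[34,12],[35,0],[38,18],[40,0]]
[[25,12],[29,20],[34,12],[35,2],[36,0],[38,18],[40,0]]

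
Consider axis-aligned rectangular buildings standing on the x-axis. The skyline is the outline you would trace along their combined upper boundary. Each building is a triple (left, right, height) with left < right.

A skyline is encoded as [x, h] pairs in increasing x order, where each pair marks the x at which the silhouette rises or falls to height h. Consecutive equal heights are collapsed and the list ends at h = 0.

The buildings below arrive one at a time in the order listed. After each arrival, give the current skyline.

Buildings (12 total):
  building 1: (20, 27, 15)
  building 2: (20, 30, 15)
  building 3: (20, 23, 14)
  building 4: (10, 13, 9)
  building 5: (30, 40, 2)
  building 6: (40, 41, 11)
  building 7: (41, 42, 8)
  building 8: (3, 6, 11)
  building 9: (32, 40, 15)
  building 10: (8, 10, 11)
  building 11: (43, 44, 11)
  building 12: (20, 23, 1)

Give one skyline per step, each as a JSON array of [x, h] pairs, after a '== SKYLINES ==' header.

== SKYLINES ==
[[20,15],[27,0]]
[[20,15],[30,0]]
[[20,15],[30,0]]
[[10,9],[13,0],[20,15],[30,0]]
[[10,9],[13,0],[20,15],[30,2],[40,0]]
[[10,9],[13,0],[20,15],[30,2],[40,11],[41,0]]
[[10,9],[13,0],[20,15],[30,2],[40,11],[41,8],[42,0]]
[[3,11],[6,0],[10,9],[13,0],[20,15],[30,2],[40,11],[41,8],[42,0]]
[[3,11],[6,0],[10,9],[13,0],[20,15],[30,2],[32,15],[40,11],[41,8],[42,0]]
[[3,11],[6,0],[8,11],[10,9],[13,0],[20,15],[30,2],[32,15],[40,11],[41,8],[42,0]]
[[3,11],[6,0],[8,11],[10,9],[13,0],[20,15],[30,2],[32,15],[40,11],[41,8],[42,0],[43,11],[44,0]]
[[3,11],[6,0],[8,11],[10,9],[13,0],[20,15],[30,2],[32,15],[40,11],[41,8],[42,0],[43,11],[44,0]]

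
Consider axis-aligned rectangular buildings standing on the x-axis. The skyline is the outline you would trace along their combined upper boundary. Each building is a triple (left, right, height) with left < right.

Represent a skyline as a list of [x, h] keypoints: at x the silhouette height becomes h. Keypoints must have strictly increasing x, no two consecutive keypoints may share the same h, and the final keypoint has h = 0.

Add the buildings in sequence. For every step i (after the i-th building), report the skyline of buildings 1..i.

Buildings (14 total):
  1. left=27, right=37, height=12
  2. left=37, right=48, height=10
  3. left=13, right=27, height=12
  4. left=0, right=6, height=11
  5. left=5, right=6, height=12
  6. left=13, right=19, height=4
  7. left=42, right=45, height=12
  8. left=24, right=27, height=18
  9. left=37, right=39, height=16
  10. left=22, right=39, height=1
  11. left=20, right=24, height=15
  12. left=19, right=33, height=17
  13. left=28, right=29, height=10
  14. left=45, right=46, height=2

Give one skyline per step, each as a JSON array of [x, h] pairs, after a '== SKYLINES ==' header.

== SKYLINES ==
[[27,12],[37,0]]
[[27,12],[37,10],[48,0]]
[[13,12],[37,10],[48,0]]
[[0,11],[6,0],[13,12],[37,10],[48,0]]
[[0,11],[5,12],[6,0],[13,12],[37,10],[48,0]]
[[0,11],[5,12],[6,0],[13,12],[37,10],[48,0]]
[[0,11],[5,12],[6,0],[13,12],[37,10],[42,12],[45,10],[48,0]]
[[0,11],[5,12],[6,0],[13,12],[24,18],[27,12],[37,10],[42,12],[45,10],[48,0]]
[[0,11],[5,12],[6,0],[13,12],[24,18],[27,12],[37,16],[39,10],[42,12],[45,10],[48,0]]
[[0,11],[5,12],[6,0],[13,12],[24,18],[27,12],[37,16],[39,10],[42,12],[45,10],[48,0]]
[[0,11],[5,12],[6,0],[13,12],[20,15],[24,18],[27,12],[37,16],[39,10],[42,12],[45,10],[48,0]]
[[0,11],[5,12],[6,0],[13,12],[19,17],[24,18],[27,17],[33,12],[37,16],[39,10],[42,12],[45,10],[48,0]]
[[0,11],[5,12],[6,0],[13,12],[19,17],[24,18],[27,17],[33,12],[37,16],[39,10],[42,12],[45,10],[48,0]]
[[0,11],[5,12],[6,0],[13,12],[19,17],[24,18],[27,17],[33,12],[37,16],[39,10],[42,12],[45,10],[48,0]]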